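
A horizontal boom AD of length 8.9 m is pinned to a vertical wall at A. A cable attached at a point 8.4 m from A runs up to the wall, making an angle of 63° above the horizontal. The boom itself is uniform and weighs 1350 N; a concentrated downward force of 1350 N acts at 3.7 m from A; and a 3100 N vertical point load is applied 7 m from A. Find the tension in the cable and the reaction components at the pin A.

ΣM about A: T·sin63°·8.4 − 1350·4.45 − 1350·3.7 − 3100·7 = 0 → T = 32702.5/(8.4·0.891007) = 4369.39 ≈ 4369 N.
ΣF_x = 0: A_x − T·cos63° = 0 → A_x = 4369.39 × 0.45399 = 1984 N.
ΣF_y = 0: A_y + T·sin63° − 1350 − 1350 − 3100 = 0 → A_y = 5800 − 4369.39 × 0.891007 = 1907 N.

T = 4369 N, A_x = 1984 N, A_y = 1907 N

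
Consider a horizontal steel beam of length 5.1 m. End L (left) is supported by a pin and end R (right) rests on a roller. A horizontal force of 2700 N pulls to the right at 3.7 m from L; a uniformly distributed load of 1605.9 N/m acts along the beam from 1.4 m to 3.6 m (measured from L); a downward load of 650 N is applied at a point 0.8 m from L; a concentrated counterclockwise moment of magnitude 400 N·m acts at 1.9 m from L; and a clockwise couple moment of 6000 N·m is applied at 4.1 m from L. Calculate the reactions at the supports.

Resultant of the distributed load: 1605.9 × 2.2 = 3532.98 N at 2.5 m from L.
ΣM about L: R_y·5.1 − (1605.9·2.2)·2.5 − 650·0.8 + 400 − 6000 = 0 → R_y = 14952.45/5.1 = 2931.85 ≈ 2932 N.
ΣF_y = 0: L_y + 2931.85 − 1605.9·2.2 − 650 = 0 → L_y = 1251 N.
ΣF_x = 0: L_x + 2700 = 0 → L_x = -2700 N.

L_x = -2700 N, L_y = 1251 N, R_y = 2932 N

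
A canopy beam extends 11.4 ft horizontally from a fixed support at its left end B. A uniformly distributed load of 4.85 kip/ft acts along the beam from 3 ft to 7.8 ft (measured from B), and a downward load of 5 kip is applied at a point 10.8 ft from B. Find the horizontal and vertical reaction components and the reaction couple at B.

B_x = 0, B_y = 28.28 kip, M_B = 179.7 kip·ft

Resultant of the distributed load: 4.85 × 4.8 = 23.28 kip at 5.4 ft from B.
ΣF_x = 0: B_x = 0.
ΣF_y = 0: B_y − 4.85·4.8 − 5 = 0 → B_y = 28.28 kip.
ΣM about B: M_B − (4.85·4.8)·5.4 − 5·10.8 = 0 → M_B = 179.7 kip·ft.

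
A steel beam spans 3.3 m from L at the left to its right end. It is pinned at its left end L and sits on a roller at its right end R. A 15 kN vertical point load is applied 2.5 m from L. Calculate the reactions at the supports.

L_x = 0, L_y = 3.636 kN, R_y = 11.36 kN

Moments about L: R_y·3.3 − 15·2.5 = 0 → R_y = 37.5/3.3 = 11.3636 ≈ 11.36 kN.
ΣF_y = 0: L_y + 11.3636 − 15 = 0 → L_y = 3.636 kN.
ΣF_x = 0: no horizontal applied forces, so L_x = 0.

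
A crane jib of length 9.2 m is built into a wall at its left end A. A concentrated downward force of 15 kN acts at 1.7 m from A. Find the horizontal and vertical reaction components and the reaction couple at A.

ΣF_x = 0: A_x = 0.
ΣF_y = 0: A_y − 15 = 0 → A_y = 15.00 kN.
ΣM about A: M_A − 15·1.7 = 0 → M_A = 25.50 kN·m.

A_x = 0, A_y = 15.00 kN, M_A = 25.50 kN·m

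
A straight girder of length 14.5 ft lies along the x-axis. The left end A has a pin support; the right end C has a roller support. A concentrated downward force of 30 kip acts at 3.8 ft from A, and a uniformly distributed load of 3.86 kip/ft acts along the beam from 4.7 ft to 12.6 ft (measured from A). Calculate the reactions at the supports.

Resultant of the distributed load: 3.86 × 7.9 = 30.494 kip at 8.65 ft from A.
Taking moments about A: C_y·14.5 − 30·3.8 − (3.86·7.9)·8.65 = 0 → C_y = 377.7731/14.5 = 26.0533 ≈ 26.05 kip.
ΣF_y = 0: A_y + 26.0533 − 30 − 3.86·7.9 = 0 → A_y = 34.44 kip.
ΣF_x = 0: no horizontal applied forces, so A_x = 0.

A_x = 0, A_y = 34.44 kip, C_y = 26.05 kip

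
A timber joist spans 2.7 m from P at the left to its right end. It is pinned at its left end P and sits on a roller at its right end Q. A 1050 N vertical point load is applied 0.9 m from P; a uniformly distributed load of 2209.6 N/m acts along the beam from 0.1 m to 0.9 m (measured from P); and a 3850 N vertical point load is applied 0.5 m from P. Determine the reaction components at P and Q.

P_x = 0, P_y = 5277 N, Q_y = 1390 N

Resultant of the distributed load: 2209.6 × 0.8 = 1767.68 N at 0.5 m from P.
Moments about P: Q_y·2.7 − 1050·0.9 − (2209.6·0.8)·0.5 − 3850·0.5 = 0 → Q_y = 3753.84/2.7 = 1390.31 ≈ 1390 N.
ΣF_y = 0: P_y + 1390.31 − 1050 − 2209.6·0.8 − 3850 = 0 → P_y = 5277 N.
ΣF_x = 0: no horizontal applied forces, so P_x = 0.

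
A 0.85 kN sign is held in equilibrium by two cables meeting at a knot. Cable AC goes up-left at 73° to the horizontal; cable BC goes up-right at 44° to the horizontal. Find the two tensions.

T_AC = 0.6862 kN, T_BC = 0.2789 kN

ΣF_x = 0: −T_AC·cos73° + T_BC·cos44° = 0 → T_BC = 0.406444·T_AC.
ΣF_y = 0: T_AC·sin73° + T_BC·sin44° = 0.85.
Substitute: T_AC·(0.956305 + 0.406444·0.694658) = 0.85 → T_AC = 0.686234 ≈ 0.6862 kN.
Then T_BC = 0.406444 × 0.686234 = 0.2789 kN.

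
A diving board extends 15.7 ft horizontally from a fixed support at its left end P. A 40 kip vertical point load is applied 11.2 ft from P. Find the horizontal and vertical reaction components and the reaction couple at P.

ΣF_x = 0: P_x = 0.
ΣF_y = 0: P_y − 40 = 0 → P_y = 40.00 kip.
ΣM about P: M_P − 40·11.2 = 0 → M_P = 448.0 kip·ft.

P_x = 0, P_y = 40.00 kip, M_P = 448.0 kip·ft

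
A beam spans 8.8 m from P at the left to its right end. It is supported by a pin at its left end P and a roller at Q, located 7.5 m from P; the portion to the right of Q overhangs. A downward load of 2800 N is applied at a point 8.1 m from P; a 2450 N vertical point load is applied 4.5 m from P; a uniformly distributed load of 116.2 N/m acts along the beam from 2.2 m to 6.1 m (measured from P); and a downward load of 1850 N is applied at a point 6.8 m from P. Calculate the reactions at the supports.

Resultant of the distributed load: 116.2 × 3.9 = 453.18 N at 4.15 m from P.
ΣM about P: Q_y·7.5 − 2800·8.1 − 2450·4.5 − (116.2·3.9)·4.15 − 1850·6.8 = 0 → Q_y = 48165.697/7.5 = 6422.09 ≈ 6422 N.
ΣF_y = 0: P_y + 6422.09 − 2800 − 2450 − 116.2·3.9 − 1850 = 0 → P_y = 1131 N.
ΣF_x = 0: no horizontal applied forces, so P_x = 0.

P_x = 0, P_y = 1131 N, Q_y = 6422 N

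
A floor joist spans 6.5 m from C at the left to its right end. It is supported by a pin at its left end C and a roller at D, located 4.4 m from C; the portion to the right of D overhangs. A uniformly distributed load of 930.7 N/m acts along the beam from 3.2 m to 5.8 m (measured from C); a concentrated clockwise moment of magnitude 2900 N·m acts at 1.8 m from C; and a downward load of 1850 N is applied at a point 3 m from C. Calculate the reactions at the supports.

C_x = 0, C_y = -125.5 N, D_y = 4395 N

Resultant of the distributed load: 930.7 × 2.6 = 2419.82 N at 4.5 m from C.
ΣM about C: D_y·4.4 − (930.7·2.6)·4.5 − 2900 − 1850·3 = 0 → D_y = 19339.19/4.4 = 4395.27 ≈ 4395 N.
ΣF_y = 0: C_y + 4395.27 − 930.7·2.6 − 1850 = 0 → C_y = -125.5 N.
ΣF_x = 0: no horizontal applied forces, so C_x = 0.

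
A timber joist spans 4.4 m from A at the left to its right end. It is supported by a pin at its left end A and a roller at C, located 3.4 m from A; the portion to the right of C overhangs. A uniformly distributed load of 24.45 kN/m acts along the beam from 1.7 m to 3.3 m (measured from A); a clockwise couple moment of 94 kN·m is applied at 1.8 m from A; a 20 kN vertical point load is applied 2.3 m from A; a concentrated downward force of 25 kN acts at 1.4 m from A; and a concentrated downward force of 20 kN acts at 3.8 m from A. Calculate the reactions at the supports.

Resultant of the distributed load: 24.45 × 1.6 = 39.12 kN at 2.5 m from A.
Moments about A: C_y·3.4 − (24.45·1.6)·2.5 − 94 − 20·2.3 − 25·1.4 − 20·3.8 = 0 → C_y = 348.8/3.4 = 102.588 ≈ 102.6 kN.
ΣF_y = 0: A_y + 102.588 − 24.45·1.6 − 20 − 25 − 20 = 0 → A_y = 1.532 kN.
ΣF_x = 0: no horizontal applied forces, so A_x = 0.

A_x = 0, A_y = 1.532 kN, C_y = 102.6 kN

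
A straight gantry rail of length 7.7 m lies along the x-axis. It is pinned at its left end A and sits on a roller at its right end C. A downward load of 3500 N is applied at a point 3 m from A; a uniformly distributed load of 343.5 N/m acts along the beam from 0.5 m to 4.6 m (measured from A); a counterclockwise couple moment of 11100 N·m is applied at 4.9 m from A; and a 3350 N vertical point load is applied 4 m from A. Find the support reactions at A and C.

A_x = 0, A_y = 6130 N, C_y = 2129 N

Resultant of the distributed load: 343.5 × 4.1 = 1408.35 N at 2.55 m from A.
Taking moments about A: C_y·7.7 − 3500·3 − (343.5·4.1)·2.55 + 11100 − 3350·4 = 0 → C_y = 16391.2925/7.7 = 2128.74 ≈ 2129 N.
ΣF_y = 0: A_y + 2128.74 − 3500 − 343.5·4.1 − 3350 = 0 → A_y = 6130 N.
ΣF_x = 0: no horizontal applied forces, so A_x = 0.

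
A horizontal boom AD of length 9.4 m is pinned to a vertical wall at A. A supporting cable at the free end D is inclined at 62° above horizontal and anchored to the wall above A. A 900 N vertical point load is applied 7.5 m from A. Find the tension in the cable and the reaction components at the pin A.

T = 813.3 N, A_x = 381.8 N, A_y = 181.9 N

ΣM about A: T·sin62°·9.4 − 900·7.5 = 0 → T = 6750/(9.4·0.882948) = 813.281 ≈ 813.3 N.
ΣF_x = 0: A_x − T·cos62° = 0 → A_x = 813.281 × 0.469472 = 381.8 N.
ΣF_y = 0: A_y + T·sin62° − 900 = 0 → A_y = 900 − 813.281 × 0.882948 = 181.9 N.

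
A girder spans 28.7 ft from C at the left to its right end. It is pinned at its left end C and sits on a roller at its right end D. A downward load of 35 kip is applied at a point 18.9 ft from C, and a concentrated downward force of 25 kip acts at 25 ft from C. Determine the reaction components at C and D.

C_x = 0, C_y = 15.17 kip, D_y = 44.83 kip

Moments about C: D_y·28.7 − 35·18.9 − 25·25 = 0 → D_y = 1286.5/28.7 = 44.8258 ≈ 44.83 kip.
ΣF_y = 0: C_y + 44.8258 − 35 − 25 = 0 → C_y = 15.17 kip.
ΣF_x = 0: no horizontal applied forces, so C_x = 0.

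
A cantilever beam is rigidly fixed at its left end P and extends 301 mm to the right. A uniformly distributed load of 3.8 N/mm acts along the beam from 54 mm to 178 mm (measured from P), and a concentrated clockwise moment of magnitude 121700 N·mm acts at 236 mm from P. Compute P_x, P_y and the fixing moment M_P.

P_x = 0, P_y = 471.2 N, M_P = 176400 N·mm

Resultant of the distributed load: 3.8 × 124 = 471.2 N at 116 mm from P.
ΣF_x = 0: P_x = 0.
ΣF_y = 0: P_y − 3.8·124 = 0 → P_y = 471.2 N.
ΣM about P: M_P − (3.8·124)·116 − 121700 = 0 → M_P = 176400 N·mm.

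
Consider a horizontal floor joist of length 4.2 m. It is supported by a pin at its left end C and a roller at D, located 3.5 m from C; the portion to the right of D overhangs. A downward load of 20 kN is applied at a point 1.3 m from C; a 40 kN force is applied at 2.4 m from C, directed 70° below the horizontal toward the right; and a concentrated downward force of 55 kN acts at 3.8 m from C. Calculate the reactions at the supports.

C_x = -13.68 kN, C_y = 19.67 kN, D_y = 92.92 kN

Moments about C: D_y·3.5 − 20·1.3 − 40·sin70°·2.4 − 55·3.8 = 0 → D_y = 325.21/3.5 = 92.9171 ≈ 92.92 kN.
ΣF_y = 0: C_y + 92.9171 − 20 − 40·sin70° − 55 = 0 → C_y = 19.67 kN.
ΣF_x = 0: C_x + 40·cos70° = 0 → C_x = -13.68 kN.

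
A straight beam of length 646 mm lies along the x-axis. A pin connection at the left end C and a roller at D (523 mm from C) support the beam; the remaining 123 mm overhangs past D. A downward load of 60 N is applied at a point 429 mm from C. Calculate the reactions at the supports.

C_x = 0, C_y = 10.78 N, D_y = 49.22 N

Taking moments about C: D_y·523 − 60·429 = 0 → D_y = 25740/523 = 49.2161 ≈ 49.22 N.
ΣF_y = 0: C_y + 49.2161 − 60 = 0 → C_y = 10.78 N.
ΣF_x = 0: no horizontal applied forces, so C_x = 0.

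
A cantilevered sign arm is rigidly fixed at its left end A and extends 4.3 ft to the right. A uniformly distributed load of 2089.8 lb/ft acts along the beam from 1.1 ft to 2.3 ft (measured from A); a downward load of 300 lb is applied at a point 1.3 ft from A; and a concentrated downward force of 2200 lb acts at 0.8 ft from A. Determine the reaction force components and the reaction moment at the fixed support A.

Resultant of the distributed load: 2089.8 × 1.2 = 2507.76 lb at 1.7 ft from A.
ΣF_x = 0: A_x = 0.
ΣF_y = 0: A_y − 2089.8·1.2 − 300 − 2200 = 0 → A_y = 5008 lb.
ΣM about A: M_A − (2089.8·1.2)·1.7 − 300·1.3 − 2200·0.8 = 0 → M_A = 6413 lb·ft.

A_x = 0, A_y = 5008 lb, M_A = 6413 lb·ft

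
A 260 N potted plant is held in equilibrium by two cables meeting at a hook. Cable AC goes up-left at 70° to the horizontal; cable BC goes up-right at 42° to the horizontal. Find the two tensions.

ΣF_x = 0: −T_AC·cos70° + T_BC·cos42° = 0 → T_BC = 0.460233·T_AC.
ΣF_y = 0: T_AC·sin70° + T_BC·sin42° = 260.
Substitute: T_AC·(0.939693 + 0.460233·0.669131) = 260 → T_AC = 208.392 ≈ 208.4 N.
Then T_BC = 0.460233 × 208.392 = 95.91 N.

T_AC = 208.4 N, T_BC = 95.91 N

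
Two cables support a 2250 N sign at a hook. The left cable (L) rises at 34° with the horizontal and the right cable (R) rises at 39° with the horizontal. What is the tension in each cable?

ΣF_x = 0: −T_L·cos34° + T_R·cos39° = 0 → T_R = 1.06677·T_L.
ΣF_y = 0: T_L·sin34° + T_R·sin39° = 2250.
Substitute: T_L·(0.559193 + 1.06677·0.62932) = 2250 → T_L = 1828.48 ≈ 1828 N.
Then T_R = 1.06677 × 1828.48 = 1951 N.

T_L = 1828 N, T_R = 1951 N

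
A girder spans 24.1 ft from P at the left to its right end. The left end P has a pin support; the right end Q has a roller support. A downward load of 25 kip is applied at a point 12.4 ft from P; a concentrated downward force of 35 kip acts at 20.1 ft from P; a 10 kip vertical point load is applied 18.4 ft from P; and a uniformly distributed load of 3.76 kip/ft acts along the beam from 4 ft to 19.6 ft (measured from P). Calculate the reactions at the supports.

P_x = 0, P_y = 50.25 kip, Q_y = 78.41 kip

Resultant of the distributed load: 3.76 × 15.6 = 58.656 kip at 11.8 ft from P.
Taking moments about P: Q_y·24.1 − 25·12.4 − 35·20.1 − 10·18.4 − (3.76·15.6)·11.8 = 0 → Q_y = 1889.6408/24.1 = 78.4083 ≈ 78.41 kip.
ΣF_y = 0: P_y + 78.4083 − 25 − 35 − 10 − 3.76·15.6 = 0 → P_y = 50.25 kip.
ΣF_x = 0: no horizontal applied forces, so P_x = 0.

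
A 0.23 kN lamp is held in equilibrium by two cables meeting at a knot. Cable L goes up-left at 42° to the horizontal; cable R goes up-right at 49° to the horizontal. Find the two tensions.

ΣF_x = 0: −T_L·cos42° + T_R·cos49° = 0 → T_R = 1.13274·T_L.
ΣF_y = 0: T_L·sin42° + T_R·sin49° = 0.23.
Substitute: T_L·(0.669131 + 1.13274·0.75471) = 0.23 → T_L = 0.150917 ≈ 0.1509 kN.
Then T_R = 1.13274 × 0.150917 = 0.1709 kN.

T_L = 0.1509 kN, T_R = 0.1709 kN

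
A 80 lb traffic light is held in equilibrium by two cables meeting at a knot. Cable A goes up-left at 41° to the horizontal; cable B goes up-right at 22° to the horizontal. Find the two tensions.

ΣF_x = 0: −T_A·cos41° + T_B·cos22° = 0 → T_B = 0.813981·T_A.
ΣF_y = 0: T_A·sin41° + T_B·sin22° = 80.
Substitute: T_A·(0.656059 + 0.813981·0.374607) = 80 → T_A = 83.2482 ≈ 83.25 lb.
Then T_B = 0.813981 × 83.2482 = 67.76 lb.

T_A = 83.25 lb, T_B = 67.76 lb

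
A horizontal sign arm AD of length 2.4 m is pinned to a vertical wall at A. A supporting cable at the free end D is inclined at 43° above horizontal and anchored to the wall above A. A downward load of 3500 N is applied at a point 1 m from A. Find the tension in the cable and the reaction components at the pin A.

T = 2138 N, A_x = 1564 N, A_y = 2042 N

ΣM about A: T·sin43°·2.4 − 3500·1 = 0 → T = 3500/(2.4·0.681998) = 2138.32 ≈ 2138 N.
ΣF_x = 0: A_x − T·cos43° = 0 → A_x = 2138.32 × 0.731354 = 1564 N.
ΣF_y = 0: A_y + T·sin43° − 3500 = 0 → A_y = 3500 − 2138.32 × 0.681998 = 2042 N.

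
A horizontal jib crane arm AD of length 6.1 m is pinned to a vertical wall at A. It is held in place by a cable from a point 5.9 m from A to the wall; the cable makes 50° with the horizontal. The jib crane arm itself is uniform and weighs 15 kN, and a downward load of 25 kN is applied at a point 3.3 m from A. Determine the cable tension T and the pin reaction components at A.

ΣM about A: T·sin50°·5.9 − 15·3.05 − 25·3.3 = 0 → T = 128.25/(5.9·0.766044) = 28.376 ≈ 28.38 kN.
ΣF_x = 0: A_x − T·cos50° = 0 → A_x = 28.376 × 0.642788 = 18.24 kN.
ΣF_y = 0: A_y + T·sin50° − 15 − 25 = 0 → A_y = 40 − 28.376 × 0.766044 = 18.26 kN.

T = 28.38 kN, A_x = 18.24 kN, A_y = 18.26 kN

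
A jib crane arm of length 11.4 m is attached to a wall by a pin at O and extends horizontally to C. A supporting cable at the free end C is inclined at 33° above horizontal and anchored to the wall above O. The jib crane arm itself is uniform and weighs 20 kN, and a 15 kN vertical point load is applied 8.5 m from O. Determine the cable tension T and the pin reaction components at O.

ΣM about O: T·sin33°·11.4 − 20·5.7 − 15·8.5 = 0 → T = 241.5/(11.4·0.544639) = 38.8959 ≈ 38.90 kN.
ΣF_x = 0: O_x − T·cos33° = 0 → O_x = 38.8959 × 0.838671 = 32.62 kN.
ΣF_y = 0: O_y + T·sin33° − 20 − 15 = 0 → O_y = 35 − 38.8959 × 0.544639 = 13.82 kN.

T = 38.90 kN, O_x = 32.62 kN, O_y = 13.82 kN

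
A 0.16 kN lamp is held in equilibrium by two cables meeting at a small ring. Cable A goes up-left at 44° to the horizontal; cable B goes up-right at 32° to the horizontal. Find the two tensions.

T_A = 0.1398 kN, T_B = 0.1186 kN

ΣF_x = 0: −T_A·cos44° + T_B·cos32° = 0 → T_B = 0.84823·T_A.
ΣF_y = 0: T_A·sin44° + T_B·sin32° = 0.16.
Substitute: T_A·(0.694658 + 0.84823·0.529919) = 0.16 → T_A = 0.139842 ≈ 0.1398 kN.
Then T_B = 0.84823 × 0.139842 = 0.1186 kN.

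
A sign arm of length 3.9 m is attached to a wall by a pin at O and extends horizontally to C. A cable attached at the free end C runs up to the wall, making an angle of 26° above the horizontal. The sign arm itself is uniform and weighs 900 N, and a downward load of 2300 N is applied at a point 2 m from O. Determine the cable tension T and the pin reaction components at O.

ΣM about O: T·sin26°·3.9 − 900·1.95 − 2300·2 = 0 → T = 6355/(3.9·0.438371) = 3717.14 ≈ 3717 N.
ΣF_x = 0: O_x − T·cos26° = 0 → O_x = 3717.14 × 0.898794 = 3341 N.
ΣF_y = 0: O_y + T·sin26° − 900 − 2300 = 0 → O_y = 3200 − 3717.14 × 0.438371 = 1571 N.

T = 3717 N, O_x = 3341 N, O_y = 1571 N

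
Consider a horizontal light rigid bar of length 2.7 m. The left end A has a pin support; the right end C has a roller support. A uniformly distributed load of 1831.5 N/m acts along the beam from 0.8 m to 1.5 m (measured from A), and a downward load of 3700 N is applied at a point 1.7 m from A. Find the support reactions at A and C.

Resultant of the distributed load: 1831.5 × 0.7 = 1282.05 N at 1.15 m from A.
Moments about A: C_y·2.7 − (1831.5·0.7)·1.15 − 3700·1.7 = 0 → C_y = 7764.3575/2.7 = 2875.69 ≈ 2876 N.
ΣF_y = 0: A_y + 2875.69 − 1831.5·0.7 − 3700 = 0 → A_y = 2106 N.
ΣF_x = 0: no horizontal applied forces, so A_x = 0.

A_x = 0, A_y = 2106 N, C_y = 2876 N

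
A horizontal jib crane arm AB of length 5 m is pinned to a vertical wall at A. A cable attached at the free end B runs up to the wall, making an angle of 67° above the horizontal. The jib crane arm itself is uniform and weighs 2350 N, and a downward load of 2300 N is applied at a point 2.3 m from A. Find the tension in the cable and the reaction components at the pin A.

ΣM about A: T·sin67°·5 − 2350·2.5 − 2300·2.3 = 0 → T = 11165/(5·0.920505) = 2425.84 ≈ 2426 N.
ΣF_x = 0: A_x − T·cos67° = 0 → A_x = 2425.84 × 0.390731 = 947.9 N.
ΣF_y = 0: A_y + T·sin67° − 2350 − 2300 = 0 → A_y = 4650 − 2425.84 × 0.920505 = 2417 N.

T = 2426 N, A_x = 947.9 N, A_y = 2417 N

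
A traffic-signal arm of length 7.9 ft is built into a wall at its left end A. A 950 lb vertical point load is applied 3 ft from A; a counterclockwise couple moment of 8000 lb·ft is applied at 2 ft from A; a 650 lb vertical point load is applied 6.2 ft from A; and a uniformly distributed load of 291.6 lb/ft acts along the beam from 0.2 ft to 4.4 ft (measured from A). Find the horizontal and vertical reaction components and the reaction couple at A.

A_x = 0, A_y = 2825 lb, M_A = 1697 lb·ft

Resultant of the distributed load: 291.6 × 4.2 = 1224.72 lb at 2.3 ft from A.
ΣF_x = 0: A_x = 0.
ΣF_y = 0: A_y − 950 − 650 − 291.6·4.2 = 0 → A_y = 2825 lb.
ΣM about A: M_A − 950·3 + 8000 − 650·6.2 − (291.6·4.2)·2.3 = 0 → M_A = 1697 lb·ft.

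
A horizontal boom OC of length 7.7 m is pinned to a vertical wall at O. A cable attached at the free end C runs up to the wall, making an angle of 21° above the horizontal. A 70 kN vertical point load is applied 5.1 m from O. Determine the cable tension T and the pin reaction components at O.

T = 129.4 kN, O_x = 120.8 kN, O_y = 23.64 kN

ΣM about O: T·sin21°·7.7 − 70·5.1 = 0 → T = 357/(7.7·0.358368) = 129.374 ≈ 129.4 kN.
ΣF_x = 0: O_x − T·cos21° = 0 → O_x = 129.374 × 0.93358 = 120.8 kN.
ΣF_y = 0: O_y + T·sin21° − 70 = 0 → O_y = 70 − 129.374 × 0.358368 = 23.64 kN.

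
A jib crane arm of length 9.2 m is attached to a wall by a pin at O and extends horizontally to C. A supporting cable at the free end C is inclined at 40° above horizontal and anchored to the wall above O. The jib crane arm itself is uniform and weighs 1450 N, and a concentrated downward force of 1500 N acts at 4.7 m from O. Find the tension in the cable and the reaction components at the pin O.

T = 2320 N, O_x = 1777 N, O_y = 1459 N

ΣM about O: T·sin40°·9.2 − 1450·4.6 − 1500·4.7 = 0 → T = 13720/(9.2·0.642788) = 2320.06 ≈ 2320 N.
ΣF_x = 0: O_x − T·cos40° = 0 → O_x = 2320.06 × 0.766044 = 1777 N.
ΣF_y = 0: O_y + T·sin40° − 1450 − 1500 = 0 → O_y = 2950 − 2320.06 × 0.642788 = 1459 N.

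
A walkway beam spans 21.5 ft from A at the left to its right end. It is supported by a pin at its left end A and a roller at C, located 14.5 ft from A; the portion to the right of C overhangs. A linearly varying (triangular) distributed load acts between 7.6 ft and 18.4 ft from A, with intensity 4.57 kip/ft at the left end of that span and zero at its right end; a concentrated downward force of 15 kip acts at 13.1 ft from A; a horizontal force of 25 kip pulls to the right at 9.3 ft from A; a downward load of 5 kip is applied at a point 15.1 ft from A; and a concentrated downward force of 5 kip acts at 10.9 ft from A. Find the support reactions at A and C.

Resultant of the triangular load: ½ × 4.57 × 10.8 = 24.678 kip, acting at 11.2 ft from A (one-third of the span from the peak).
Taking moments about A: C_y·14.5 − (½·4.57·10.8)·11.2 − 15·13.1 − 5·15.1 − 5·10.9 = 0 → C_y = 602.8936/14.5 = 41.5789 ≈ 41.58 kip.
ΣF_y = 0: A_y + 41.5789 − ½·4.57·10.8 − 15 − 5 − 5 = 0 → A_y = 8.099 kip.
ΣF_x = 0: A_x + 25 = 0 → A_x = -25.00 kip.

A_x = -25.00 kip, A_y = 8.099 kip, C_y = 41.58 kip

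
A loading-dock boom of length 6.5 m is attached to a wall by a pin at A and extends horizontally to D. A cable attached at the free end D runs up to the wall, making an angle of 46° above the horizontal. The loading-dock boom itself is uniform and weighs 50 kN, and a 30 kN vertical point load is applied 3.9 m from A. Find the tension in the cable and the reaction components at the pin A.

T = 59.78 kN, A_x = 41.52 kN, A_y = 37.00 kN

ΣM about A: T·sin46°·6.5 − 50·3.25 − 30·3.9 = 0 → T = 279.5/(6.5·0.71934) = 59.777 ≈ 59.78 kN.
ΣF_x = 0: A_x − T·cos46° = 0 → A_x = 59.777 × 0.694658 = 41.52 kN.
ΣF_y = 0: A_y + T·sin46° − 50 − 30 = 0 → A_y = 80 − 59.777 × 0.71934 = 37.00 kN.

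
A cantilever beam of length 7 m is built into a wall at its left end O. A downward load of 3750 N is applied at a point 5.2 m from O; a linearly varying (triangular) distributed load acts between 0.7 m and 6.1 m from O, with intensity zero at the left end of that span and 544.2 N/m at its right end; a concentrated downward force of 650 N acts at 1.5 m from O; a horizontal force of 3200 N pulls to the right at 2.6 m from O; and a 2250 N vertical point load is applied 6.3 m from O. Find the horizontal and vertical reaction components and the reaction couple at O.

Resultant of the triangular load: ½ × 544.2 × 5.4 = 1469.34 N, acting at 4.3 m from O (one-third of the span from the peak).
ΣF_x = 0: O_x + 3200 = 0 → O_x = -3200 N.
ΣF_y = 0: O_y − 3750 − ½·544.2·5.4 − 650 − 2250 = 0 → O_y = 8119 N.
ΣM about O: M_O − 3750·5.2 − (½·544.2·5.4)·4.3 − 650·1.5 − 2250·6.3 = 0 → M_O = 40970 N·m.

O_x = -3200 N, O_y = 8119 N, M_O = 40970 N·m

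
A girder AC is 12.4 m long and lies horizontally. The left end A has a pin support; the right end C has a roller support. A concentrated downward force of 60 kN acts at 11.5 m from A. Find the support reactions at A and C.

ΣM about A: C_y·12.4 − 60·11.5 = 0 → C_y = 690/12.4 = 55.6452 ≈ 55.65 kN.
ΣF_y = 0: A_y + 55.6452 − 60 = 0 → A_y = 4.355 kN.
ΣF_x = 0: no horizontal applied forces, so A_x = 0.

A_x = 0, A_y = 4.355 kN, C_y = 55.65 kN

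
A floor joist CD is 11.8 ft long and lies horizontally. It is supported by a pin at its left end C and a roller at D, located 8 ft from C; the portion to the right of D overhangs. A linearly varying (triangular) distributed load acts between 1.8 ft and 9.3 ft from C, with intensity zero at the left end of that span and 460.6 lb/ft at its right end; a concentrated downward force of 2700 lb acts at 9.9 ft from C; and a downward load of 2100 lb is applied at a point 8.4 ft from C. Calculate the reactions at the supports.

Resultant of the triangular load: ½ × 460.6 × 7.5 = 1727.25 lb, acting at 6.8 ft from C (one-third of the span from the peak).
ΣM about C: D_y·8 − (½·460.6·7.5)·6.8 − 2700·9.9 − 2100·8.4 = 0 → D_y = 56115.3/8 = 7014.41 ≈ 7014 lb.
ΣF_y = 0: C_y + 7014.41 − ½·460.6·7.5 − 2700 − 2100 = 0 → C_y = -487.2 lb.
ΣF_x = 0: no horizontal applied forces, so C_x = 0.

C_x = 0, C_y = -487.2 lb, D_y = 7014 lb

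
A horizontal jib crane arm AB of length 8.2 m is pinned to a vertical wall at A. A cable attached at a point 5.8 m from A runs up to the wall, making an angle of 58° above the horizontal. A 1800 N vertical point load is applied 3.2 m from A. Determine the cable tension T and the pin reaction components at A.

T = 1171 N, A_x = 620.6 N, A_y = 806.9 N

ΣM about A: T·sin58°·5.8 − 1800·3.2 = 0 → T = 5760/(5.8·0.848048) = 1171.05 ≈ 1171 N.
ΣF_x = 0: A_x − T·cos58° = 0 → A_x = 1171.05 × 0.529919 = 620.6 N.
ΣF_y = 0: A_y + T·sin58° − 1800 = 0 → A_y = 1800 − 1171.05 × 0.848048 = 806.9 N.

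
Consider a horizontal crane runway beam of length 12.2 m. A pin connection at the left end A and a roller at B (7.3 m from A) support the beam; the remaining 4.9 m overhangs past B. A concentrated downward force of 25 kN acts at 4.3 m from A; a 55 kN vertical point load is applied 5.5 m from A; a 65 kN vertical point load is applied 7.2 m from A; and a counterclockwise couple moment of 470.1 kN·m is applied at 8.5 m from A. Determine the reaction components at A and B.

Moments about A: B_y·7.3 − 25·4.3 − 55·5.5 − 65·7.2 + 470.1 = 0 → B_y = 407.9/7.3 = 55.8767 ≈ 55.88 kN.
ΣF_y = 0: A_y + 55.8767 − 25 − 55 − 65 = 0 → A_y = 89.12 kN.
ΣF_x = 0: no horizontal applied forces, so A_x = 0.

A_x = 0, A_y = 89.12 kN, B_y = 55.88 kN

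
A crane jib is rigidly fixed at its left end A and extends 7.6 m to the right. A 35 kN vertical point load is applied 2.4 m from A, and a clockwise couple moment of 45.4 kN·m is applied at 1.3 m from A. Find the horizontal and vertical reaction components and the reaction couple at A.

A_x = 0, A_y = 35.00 kN, M_A = 129.4 kN·m

ΣF_x = 0: A_x = 0.
ΣF_y = 0: A_y − 35 = 0 → A_y = 35.00 kN.
ΣM about A: M_A − 35·2.4 − 45.4 = 0 → M_A = 129.4 kN·m.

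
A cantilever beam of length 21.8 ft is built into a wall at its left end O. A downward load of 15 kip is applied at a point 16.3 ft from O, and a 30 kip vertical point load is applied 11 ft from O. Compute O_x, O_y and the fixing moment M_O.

ΣF_x = 0: O_x = 0.
ΣF_y = 0: O_y − 15 − 30 = 0 → O_y = 45.00 kip.
ΣM about O: M_O − 15·16.3 − 30·11 = 0 → M_O = 574.5 kip·ft.

O_x = 0, O_y = 45.00 kip, M_O = 574.5 kip·ft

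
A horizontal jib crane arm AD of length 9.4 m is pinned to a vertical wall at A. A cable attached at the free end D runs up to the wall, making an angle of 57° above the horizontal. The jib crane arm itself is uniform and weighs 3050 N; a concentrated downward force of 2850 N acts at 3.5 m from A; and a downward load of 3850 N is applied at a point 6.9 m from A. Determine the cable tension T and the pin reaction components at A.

T = 6453 N, A_x = 3515 N, A_y = 4338 N

ΣM about A: T·sin57°·9.4 − 3050·4.7 − 2850·3.5 − 3850·6.9 = 0 → T = 50875/(9.4·0.838671) = 6453.35 ≈ 6453 N.
ΣF_x = 0: A_x − T·cos57° = 0 → A_x = 6453.35 × 0.544639 = 3515 N.
ΣF_y = 0: A_y + T·sin57° − 3050 − 2850 − 3850 = 0 → A_y = 9750 − 6453.35 × 0.838671 = 4338 N.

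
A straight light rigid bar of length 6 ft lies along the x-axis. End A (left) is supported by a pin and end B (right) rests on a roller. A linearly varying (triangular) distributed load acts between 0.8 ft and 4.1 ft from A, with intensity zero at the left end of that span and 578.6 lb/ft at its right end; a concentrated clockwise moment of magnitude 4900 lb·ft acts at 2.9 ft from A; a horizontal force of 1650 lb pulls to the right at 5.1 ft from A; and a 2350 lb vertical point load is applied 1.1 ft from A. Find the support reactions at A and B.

Resultant of the triangular load: ½ × 578.6 × 3.3 = 954.69 lb, acting at 3 ft from A (one-third of the span from the peak).
ΣM about A: B_y·6 − (½·578.6·3.3)·3 − 4900 − 2350·1.1 = 0 → B_y = 10349.07/6 = 1724.85 ≈ 1725 lb.
ΣF_y = 0: A_y + 1724.85 − ½·578.6·3.3 − 2350 = 0 → A_y = 1580 lb.
ΣF_x = 0: A_x + 1650 = 0 → A_x = -1650 lb.

A_x = -1650 lb, A_y = 1580 lb, B_y = 1725 lb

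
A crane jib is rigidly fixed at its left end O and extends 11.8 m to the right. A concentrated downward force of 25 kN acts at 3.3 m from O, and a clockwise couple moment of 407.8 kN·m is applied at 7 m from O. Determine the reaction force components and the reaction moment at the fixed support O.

ΣF_x = 0: O_x = 0.
ΣF_y = 0: O_y − 25 = 0 → O_y = 25.00 kN.
ΣM about O: M_O − 25·3.3 − 407.8 = 0 → M_O = 490.3 kN·m.

O_x = 0, O_y = 25.00 kN, M_O = 490.3 kN·m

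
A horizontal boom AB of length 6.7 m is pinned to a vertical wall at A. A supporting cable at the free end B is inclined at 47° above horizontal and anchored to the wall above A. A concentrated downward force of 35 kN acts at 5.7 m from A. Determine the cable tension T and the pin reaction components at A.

ΣM about A: T·sin47°·6.7 − 35·5.7 = 0 → T = 199.5/(6.7·0.731354) = 40.7137 ≈ 40.71 kN.
ΣF_x = 0: A_x − T·cos47° = 0 → A_x = 40.7137 × 0.681998 = 27.77 kN.
ΣF_y = 0: A_y + T·sin47° − 35 = 0 → A_y = 35 − 40.7137 × 0.731354 = 5.224 kN.

T = 40.71 kN, A_x = 27.77 kN, A_y = 5.224 kN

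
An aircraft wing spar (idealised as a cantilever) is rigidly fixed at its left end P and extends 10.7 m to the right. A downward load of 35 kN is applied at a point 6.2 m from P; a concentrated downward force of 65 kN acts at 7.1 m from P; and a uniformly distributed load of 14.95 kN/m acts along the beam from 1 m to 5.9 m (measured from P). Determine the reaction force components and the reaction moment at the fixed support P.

P_x = 0, P_y = 173.3 kN, M_P = 931.2 kN·m

Resultant of the distributed load: 14.95 × 4.9 = 73.255 kN at 3.45 m from P.
ΣF_x = 0: P_x = 0.
ΣF_y = 0: P_y − 35 − 65 − 14.95·4.9 = 0 → P_y = 173.3 kN.
ΣM about P: M_P − 35·6.2 − 65·7.1 − (14.95·4.9)·3.45 = 0 → M_P = 931.2 kN·m.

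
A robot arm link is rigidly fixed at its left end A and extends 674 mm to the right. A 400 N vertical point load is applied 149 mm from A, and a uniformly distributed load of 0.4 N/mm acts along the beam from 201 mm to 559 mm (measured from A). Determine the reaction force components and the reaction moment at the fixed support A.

A_x = 0, A_y = 543.2 N, M_A = 114000 N·mm

Resultant of the distributed load: 0.4 × 358 = 143.2 N at 380 mm from A.
ΣF_x = 0: A_x = 0.
ΣF_y = 0: A_y − 400 − 0.4·358 = 0 → A_y = 543.2 N.
ΣM about A: M_A − 400·149 − (0.4·358)·380 = 0 → M_A = 114000 N·mm.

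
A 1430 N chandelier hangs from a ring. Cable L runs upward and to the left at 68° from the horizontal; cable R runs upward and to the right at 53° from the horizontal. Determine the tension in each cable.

T_L = 1004 N, T_R = 625.0 N

ΣF_x = 0: −T_L·cos68° + T_R·cos53° = 0 → T_R = 0.622461·T_L.
ΣF_y = 0: T_L·sin68° + T_R·sin53° = 1430.
Substitute: T_L·(0.927184 + 0.622461·0.798636) = 1430 → T_L = 1004 N.
Then T_R = 0.622461 × 1004 = 625.0 N.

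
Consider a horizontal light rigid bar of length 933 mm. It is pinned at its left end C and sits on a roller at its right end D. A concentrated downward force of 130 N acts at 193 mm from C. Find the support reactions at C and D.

C_x = 0, C_y = 103.1 N, D_y = 26.89 N

Moments about C: D_y·933 − 130·193 = 0 → D_y = 25090/933 = 26.8917 ≈ 26.89 N.
ΣF_y = 0: C_y + 26.8917 − 130 = 0 → C_y = 103.1 N.
ΣF_x = 0: no horizontal applied forces, so C_x = 0.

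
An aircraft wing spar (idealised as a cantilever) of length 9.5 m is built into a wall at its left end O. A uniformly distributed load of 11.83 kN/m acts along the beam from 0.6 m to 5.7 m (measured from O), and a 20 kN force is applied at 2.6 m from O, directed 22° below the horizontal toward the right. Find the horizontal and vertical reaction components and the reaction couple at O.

O_x = -18.54 kN, O_y = 67.83 kN, M_O = 209.5 kN·m

Resultant of the distributed load: 11.83 × 5.1 = 60.333 kN at 3.15 m from O.
ΣF_x = 0: O_x + 20·cos22° = 0 → O_x = -18.54 kN.
ΣF_y = 0: O_y − 11.83·5.1 − 20·sin22° = 0 → O_y = 67.83 kN.
ΣM about O: M_O − (11.83·5.1)·3.15 − 20·sin22°·2.6 = 0 → M_O = 209.5 kN·m.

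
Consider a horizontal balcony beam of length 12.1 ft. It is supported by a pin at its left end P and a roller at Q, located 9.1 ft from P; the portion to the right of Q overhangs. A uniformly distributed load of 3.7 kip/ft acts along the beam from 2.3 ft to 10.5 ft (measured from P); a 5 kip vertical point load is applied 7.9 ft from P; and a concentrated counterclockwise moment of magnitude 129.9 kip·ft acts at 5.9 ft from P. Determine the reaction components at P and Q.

P_x = 0, P_y = 23.94 kip, Q_y = 11.40 kip

Resultant of the distributed load: 3.7 × 8.2 = 30.34 kip at 6.4 ft from P.
Taking moments about P: Q_y·9.1 − (3.7·8.2)·6.4 − 5·7.9 + 129.9 = 0 → Q_y = 103.776/9.1 = 11.404 ≈ 11.40 kip.
ΣF_y = 0: P_y + 11.404 − 3.7·8.2 − 5 = 0 → P_y = 23.94 kip.
ΣF_x = 0: no horizontal applied forces, so P_x = 0.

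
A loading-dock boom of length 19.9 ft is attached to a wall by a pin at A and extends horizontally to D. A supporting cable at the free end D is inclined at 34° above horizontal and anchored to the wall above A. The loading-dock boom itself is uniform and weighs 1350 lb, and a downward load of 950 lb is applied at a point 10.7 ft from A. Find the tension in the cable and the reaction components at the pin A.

T = 2121 lb, A_x = 1758 lb, A_y = 1114 lb

ΣM about A: T·sin34°·19.9 − 1350·9.95 − 950·10.7 = 0 → T = 23597.5/(19.9·0.559193) = 2120.56 ≈ 2121 lb.
ΣF_x = 0: A_x − T·cos34° = 0 → A_x = 2120.56 × 0.829038 = 1758 lb.
ΣF_y = 0: A_y + T·sin34° − 1350 − 950 = 0 → A_y = 2300 − 2120.56 × 0.559193 = 1114 lb.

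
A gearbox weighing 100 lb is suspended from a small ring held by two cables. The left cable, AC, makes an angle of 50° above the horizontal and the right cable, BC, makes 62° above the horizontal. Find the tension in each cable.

T_AC = 50.63 lb, T_BC = 69.33 lb

ΣF_x = 0: −T_AC·cos50° + T_BC·cos62° = 0 → T_BC = 1.36917·T_AC.
ΣF_y = 0: T_AC·sin50° + T_BC·sin62° = 100.
Substitute: T_AC·(0.766044 + 1.36917·0.882948) = 100 → T_AC = 50.6342 ≈ 50.63 lb.
Then T_BC = 1.36917 × 50.6342 = 69.33 lb.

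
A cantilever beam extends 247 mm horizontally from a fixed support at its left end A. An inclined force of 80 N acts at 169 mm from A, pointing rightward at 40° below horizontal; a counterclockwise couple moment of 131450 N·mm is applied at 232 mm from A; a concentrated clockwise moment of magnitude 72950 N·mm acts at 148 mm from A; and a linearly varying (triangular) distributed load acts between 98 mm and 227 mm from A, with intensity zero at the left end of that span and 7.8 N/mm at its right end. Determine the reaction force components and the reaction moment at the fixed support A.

Resultant of the triangular load: ½ × 7.8 × 129 = 503.1 N, acting at 184 mm from A (one-third of the span from the peak).
ΣF_x = 0: A_x + 80·cos40° = 0 → A_x = -61.28 N.
ΣF_y = 0: A_y − 80·sin40° − ½·7.8·129 = 0 → A_y = 554.5 N.
ΣM about A: M_A − 80·sin40°·169 + 131450 − 72950 − (½·7.8·129)·184 = 0 → M_A = 42760 N·mm.

A_x = -61.28 N, A_y = 554.5 N, M_A = 42760 N·mm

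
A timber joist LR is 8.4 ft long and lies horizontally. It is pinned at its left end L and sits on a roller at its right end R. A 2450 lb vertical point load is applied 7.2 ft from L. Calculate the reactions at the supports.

Taking moments about L: R_y·8.4 − 2450·7.2 = 0 → R_y = 17640/8.4 = 2100 lb.
ΣF_y = 0: L_y + 2100 − 2450 = 0 → L_y = 350.0 lb.
ΣF_x = 0: no horizontal applied forces, so L_x = 0.

L_x = 0, L_y = 350.0 lb, R_y = 2100 lb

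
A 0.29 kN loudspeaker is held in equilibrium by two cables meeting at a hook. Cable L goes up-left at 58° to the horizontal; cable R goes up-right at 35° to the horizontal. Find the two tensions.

T_L = 0.2379 kN, T_R = 0.1539 kN

ΣF_x = 0: −T_L·cos58° + T_R·cos35° = 0 → T_R = 0.646912·T_L.
ΣF_y = 0: T_L·sin58° + T_R·sin35° = 0.29.
Substitute: T_L·(0.848048 + 0.646912·0.573576) = 0.29 → T_L = 0.23788 ≈ 0.2379 kN.
Then T_R = 0.646912 × 0.23788 = 0.1539 kN.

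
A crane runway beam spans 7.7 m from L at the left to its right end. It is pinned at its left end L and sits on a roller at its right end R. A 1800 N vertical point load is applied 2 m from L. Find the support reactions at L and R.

L_x = 0, L_y = 1332 N, R_y = 467.5 N

ΣM about L: R_y·7.7 − 1800·2 = 0 → R_y = 3600/7.7 = 467.532 ≈ 467.5 N.
ΣF_y = 0: L_y + 467.532 − 1800 = 0 → L_y = 1332 N.
ΣF_x = 0: no horizontal applied forces, so L_x = 0.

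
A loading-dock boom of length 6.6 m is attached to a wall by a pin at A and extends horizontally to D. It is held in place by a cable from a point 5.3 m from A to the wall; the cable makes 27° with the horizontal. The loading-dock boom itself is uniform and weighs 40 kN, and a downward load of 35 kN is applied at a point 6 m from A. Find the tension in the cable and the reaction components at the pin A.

T = 142.1 kN, A_x = 126.6 kN, A_y = 10.47 kN

ΣM about A: T·sin27°·5.3 − 40·3.3 − 35·6 = 0 → T = 342/(5.3·0.45399) = 142.136 ≈ 142.1 kN.
ΣF_x = 0: A_x − T·cos27° = 0 → A_x = 142.136 × 0.891007 = 126.6 kN.
ΣF_y = 0: A_y + T·sin27° − 40 − 35 = 0 → A_y = 75 − 142.136 × 0.45399 = 10.47 kN.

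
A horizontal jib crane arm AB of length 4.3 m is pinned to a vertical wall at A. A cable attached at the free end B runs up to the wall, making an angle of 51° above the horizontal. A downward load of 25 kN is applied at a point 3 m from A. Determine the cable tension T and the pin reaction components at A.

ΣM about A: T·sin51°·4.3 − 25·3 = 0 → T = 75/(4.3·0.777146) = 22.4435 ≈ 22.44 kN.
ΣF_x = 0: A_x − T·cos51° = 0 → A_x = 22.4435 × 0.62932 = 14.12 kN.
ΣF_y = 0: A_y + T·sin51° − 25 = 0 → A_y = 25 − 22.4435 × 0.777146 = 7.558 kN.

T = 22.44 kN, A_x = 14.12 kN, A_y = 7.558 kN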